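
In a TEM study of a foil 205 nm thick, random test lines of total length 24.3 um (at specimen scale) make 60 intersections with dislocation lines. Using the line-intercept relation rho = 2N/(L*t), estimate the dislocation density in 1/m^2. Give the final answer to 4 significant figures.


rho = 2N / (L * t)
L = 24.3 um = 2.43e-05 m, t = 205 nm = 2.05e-07 m
rho = 2 * 60 / (2.43e-05 * 2.05e-07)
rho = 2.409e+13 1/m^2


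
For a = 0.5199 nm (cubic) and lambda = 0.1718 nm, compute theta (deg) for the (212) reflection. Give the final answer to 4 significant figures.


d = a / sqrt(h^2+k^2+l^2)
d = 0.5199 / sqrt(9) = 0.1733 nm
lambda = 2*d*sin(theta)  =>  sin(theta) = lambda / (2*d)
sin(theta) = 0.1718 / (2 * 0.1733) = 0.495672
theta = 29.71 deg


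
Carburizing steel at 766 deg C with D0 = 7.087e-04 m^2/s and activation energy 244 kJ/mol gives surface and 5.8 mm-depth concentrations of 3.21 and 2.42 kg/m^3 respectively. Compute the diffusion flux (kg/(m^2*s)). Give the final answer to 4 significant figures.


Step 1: D = D0 * exp(-Qd/(R*T))
T = 766 + 273.15 = 1039.15 K
D = 7.087e-04 * exp(-244e3 / (8.314 * 1039.15)) = 3.84543e-16 m^2/s
Step 2: J = D * (C1 - C2) / dx
J = 3.84543e-16 * (3.21 - 2.42) / 5.8e-03
J = 5.238e-14 kg/(m^2*s)


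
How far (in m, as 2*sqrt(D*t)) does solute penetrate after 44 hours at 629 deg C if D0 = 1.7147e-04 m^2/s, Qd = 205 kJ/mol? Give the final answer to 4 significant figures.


Step 1: D = D0 * exp(-Qd/(R*T))
T = 902.15 K
D = 1.7147e-04 * exp(-205e3 / (8.314 * 902.15)) = 2.31326e-16 m^2/s
Step 2: L = 2*sqrt(D*t)
t = 44 h = 158400 s
L = 2*sqrt(2.31326e-16 * 158400) = 1.211e-05 m


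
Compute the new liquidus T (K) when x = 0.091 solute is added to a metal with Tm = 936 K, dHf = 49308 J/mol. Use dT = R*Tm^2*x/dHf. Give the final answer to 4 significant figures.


dT = R*Tm^2*x / dHf
dT = 8.314 * 936^2 * 0.091 / 49308
dT = 13.4427 K
T_new = 936 - 13.4427 = 922.6 K


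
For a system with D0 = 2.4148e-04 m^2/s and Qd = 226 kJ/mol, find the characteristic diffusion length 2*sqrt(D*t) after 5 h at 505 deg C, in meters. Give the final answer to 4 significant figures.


Step 1: D = D0 * exp(-Qd/(R*T))
T = 778.15 K
D = 2.4148e-04 * exp(-226e3 / (8.314 * 778.15)) = 1.62817e-19 m^2/s
Step 2: L = 2*sqrt(D*t)
t = 5 h = 18000 s
L = 2*sqrt(1.62817e-19 * 18000) = 1.083e-07 m


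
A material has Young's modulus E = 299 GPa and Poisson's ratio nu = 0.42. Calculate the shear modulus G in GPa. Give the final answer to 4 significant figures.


G = E / (2*(1+nu))
G = 299 / (2*(1+0.42))
G = 105.3 GPa


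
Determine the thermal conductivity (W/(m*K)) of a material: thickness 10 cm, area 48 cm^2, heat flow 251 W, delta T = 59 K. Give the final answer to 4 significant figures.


k = Q*L / (A*dT)
L = 0.1 m, A = 4.8e-03 m^2
k = 251 * 0.1 / (4.8e-03 * 59)
k = 88.63 W/(m*K)


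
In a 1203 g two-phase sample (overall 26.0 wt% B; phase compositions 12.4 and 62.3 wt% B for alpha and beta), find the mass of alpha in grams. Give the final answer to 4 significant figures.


f_alpha = (C_beta - C0) / (C_beta - C_alpha)
f_alpha = (62.3 - 26.0) / (62.3 - 12.4) = 0.727455
m_alpha = f_alpha * m_total = 0.727455 * 1203 = 875.1 g


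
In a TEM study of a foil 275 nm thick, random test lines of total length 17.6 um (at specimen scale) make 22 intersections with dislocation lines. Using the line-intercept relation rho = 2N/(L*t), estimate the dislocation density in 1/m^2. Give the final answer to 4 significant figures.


rho = 2N / (L * t)
L = 17.6 um = 1.76e-05 m, t = 275 nm = 2.75e-07 m
rho = 2 * 22 / (1.76e-05 * 2.75e-07)
rho = 9.091e+12 1/m^2


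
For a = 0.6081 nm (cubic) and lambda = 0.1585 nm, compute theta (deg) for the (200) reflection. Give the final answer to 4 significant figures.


d = a / sqrt(h^2+k^2+l^2)
d = 0.6081 / sqrt(4) = 0.30405 nm
lambda = 2*d*sin(theta)  =>  sin(theta) = lambda / (2*d)
sin(theta) = 0.1585 / (2 * 0.30405) = 0.260648
theta = 15.11 deg


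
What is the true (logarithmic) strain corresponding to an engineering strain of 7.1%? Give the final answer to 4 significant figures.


epsilon_true = ln(1 + epsilon_eng)
epsilon_true = ln(1 + 0.071)
epsilon_true = 0.06859


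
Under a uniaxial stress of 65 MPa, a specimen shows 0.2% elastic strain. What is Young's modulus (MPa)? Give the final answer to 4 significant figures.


E = sigma / epsilon
epsilon = 0.2% = 2e-03
E = 65 / 2e-03
E = 32500 MPa


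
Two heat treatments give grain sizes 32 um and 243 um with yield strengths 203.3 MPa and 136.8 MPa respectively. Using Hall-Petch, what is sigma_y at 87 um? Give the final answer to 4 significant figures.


sigma_y = sigma0 + k / sqrt(d)
1/sqrt(d1) = 1/sqrt(3.2e-05) = 176.777;  1/sqrt(d2) = 64.15
k = (sigma1 - sigma2) / (1/sqrt(d1) - 1/sqrt(d2)) = (203.3 - 136.8) / (176.777 - 64.15) = 0.590446 MPa*m^0.5
sigma0 = sigma1 - k/sqrt(d1) = 203.3 - 0.590446*176.777 = 98.9229 MPa
sigma_y(d3) = 98.9229 + 0.590446 / sqrt(8.7e-05) = 162.2 MPa


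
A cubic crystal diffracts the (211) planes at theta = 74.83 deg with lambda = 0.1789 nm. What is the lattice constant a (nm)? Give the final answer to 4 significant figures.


d = lambda / (2*sin(theta))
d = 0.1789 / (2*sin(74.83 deg))
d = 0.0926795 nm
a = d * sqrt(h^2+k^2+l^2) = 0.0926795 * sqrt(6)
a = 0.227 nm


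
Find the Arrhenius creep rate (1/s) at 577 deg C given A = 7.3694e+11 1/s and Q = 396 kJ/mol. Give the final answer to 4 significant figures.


rate = A * exp(-Q / (R*T))
T = 577 + 273.15 = 850.15 K
rate = 7.3694e+11 * exp(-396e3 / (8.314 * 850.15))
rate = 3.433e-13 1/s


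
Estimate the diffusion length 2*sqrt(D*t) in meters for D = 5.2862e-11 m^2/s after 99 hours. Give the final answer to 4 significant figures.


t = 99 hr = 356400 s
Diffusion length = 2*sqrt(D*t)
= 2*sqrt(5.2862e-11 * 356400)
= 8.681e-03 m


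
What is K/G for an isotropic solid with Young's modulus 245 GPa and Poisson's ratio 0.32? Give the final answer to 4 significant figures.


G = E / (2*(1+nu))
G = 245 / (2*(1+0.32)) = 92.803 GPa
K = E / (3*(1-2*nu))
K = 245 / (3*(1-2*0.32)) = 226.852 GPa
K/G = 226.852 / 92.803 = 2.444


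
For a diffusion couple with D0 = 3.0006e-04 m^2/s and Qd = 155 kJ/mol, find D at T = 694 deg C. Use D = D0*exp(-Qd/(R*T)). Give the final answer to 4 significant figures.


D = D0 * exp(-Qd / (R*T))
T = 967.15 K
D = 3.0006e-04 * exp(-155e3 / (8.314 * 967.15))
D = 1.275e-12 m^2/s


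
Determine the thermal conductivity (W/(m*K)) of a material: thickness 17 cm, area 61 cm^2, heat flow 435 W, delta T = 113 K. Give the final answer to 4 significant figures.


k = Q*L / (A*dT)
L = 0.17 m, A = 6.1e-03 m^2
k = 435 * 0.17 / (6.1e-03 * 113)
k = 107.3 W/(m*K)


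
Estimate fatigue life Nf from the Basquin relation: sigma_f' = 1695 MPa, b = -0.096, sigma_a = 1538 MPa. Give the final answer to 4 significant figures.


sigma_a = sigma_f' * (2*Nf)^b
2*Nf = (sigma_a / sigma_f')^(1/b)
2*Nf = (1538 / 1695)^(1/-0.096)
2*Nf = 2.75247
Nf = 1.376 cycles


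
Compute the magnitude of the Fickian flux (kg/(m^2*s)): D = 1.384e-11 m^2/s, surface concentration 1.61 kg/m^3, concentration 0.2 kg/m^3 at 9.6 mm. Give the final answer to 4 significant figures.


J = -D * (dC/dx) = D * (C1 - C2) / dx
J = 1.384e-11 * (1.61 - 0.2) / 9.6e-03
J = 2.033e-09 kg/(m^2*s)


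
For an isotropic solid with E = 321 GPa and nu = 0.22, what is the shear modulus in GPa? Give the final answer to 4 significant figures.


G = E / (2*(1+nu))
G = 321 / (2*(1+0.22))
G = 131.6 GPa


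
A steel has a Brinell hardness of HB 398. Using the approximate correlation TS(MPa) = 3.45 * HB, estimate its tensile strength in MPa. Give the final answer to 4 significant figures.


TS (MPa) = 3.45 * HB
TS = 3.45 * 398
TS = 1373 MPa


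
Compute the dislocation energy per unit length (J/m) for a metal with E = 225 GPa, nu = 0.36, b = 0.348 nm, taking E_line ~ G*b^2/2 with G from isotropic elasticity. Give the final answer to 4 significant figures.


Step 1: G = E / (2*(1+nu))
G = 225 / (2*(1+0.36)) = 82.7206 GPa = 8.27206e+10 Pa
Step 2: E_line = G*b^2/2
b = 0.348 nm = 3.48e-10 m
E_line = 0.5 * 8.27206e+10 * (3.48e-10)^2 = 5.009e-09 J/m


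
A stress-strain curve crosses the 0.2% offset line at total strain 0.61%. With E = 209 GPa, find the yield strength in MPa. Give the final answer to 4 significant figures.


Offset strain = 0.002
Elastic strain at yield = total_strain - offset = 6.1e-03 - 0.002 = 4.1e-03
sigma_y = E * elastic_strain = 209000 * 4.1e-03
sigma_y = 856.9 MPa


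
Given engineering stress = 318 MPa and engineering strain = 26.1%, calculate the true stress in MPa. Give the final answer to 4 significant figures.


sigma_true = sigma_eng * (1 + epsilon_eng)
sigma_true = 318 * (1 + 0.261)
sigma_true = 401 MPa


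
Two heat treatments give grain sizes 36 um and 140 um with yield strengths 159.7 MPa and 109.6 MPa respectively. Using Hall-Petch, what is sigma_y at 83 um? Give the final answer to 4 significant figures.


sigma_y = sigma0 + k / sqrt(d)
1/sqrt(d1) = 1/sqrt(3.6e-05) = 166.667;  1/sqrt(d2) = 84.5154
k = (sigma1 - sigma2) / (1/sqrt(d1) - 1/sqrt(d2)) = (159.7 - 109.6) / (166.667 - 84.5154) = 0.609851 MPa*m^0.5
sigma0 = sigma1 - k/sqrt(d1) = 159.7 - 0.609851*166.667 = 58.0582 MPa
sigma_y(d3) = 58.0582 + 0.609851 / sqrt(8.3e-05) = 125 MPa


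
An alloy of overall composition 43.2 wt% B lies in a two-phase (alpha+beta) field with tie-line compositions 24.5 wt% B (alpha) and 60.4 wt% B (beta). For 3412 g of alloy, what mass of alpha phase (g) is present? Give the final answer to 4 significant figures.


f_alpha = (C_beta - C0) / (C_beta - C_alpha)
f_alpha = (60.4 - 43.2) / (60.4 - 24.5) = 0.479109
m_alpha = f_alpha * m_total = 0.479109 * 3412 = 1635 g


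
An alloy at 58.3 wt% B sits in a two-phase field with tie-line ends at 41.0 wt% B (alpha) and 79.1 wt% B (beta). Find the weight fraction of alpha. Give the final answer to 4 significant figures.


f_alpha = (C_beta - C0) / (C_beta - C_alpha)
f_alpha = (79.1 - 58.3) / (79.1 - 41.0)
f_alpha = 0.5459


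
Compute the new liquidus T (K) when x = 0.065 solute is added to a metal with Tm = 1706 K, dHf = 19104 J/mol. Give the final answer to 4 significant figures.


dT = R*Tm^2*x / dHf
dT = 8.314 * 1706^2 * 0.065 / 19104
dT = 82.3298 K
T_new = 1706 - 82.3298 = 1624 K


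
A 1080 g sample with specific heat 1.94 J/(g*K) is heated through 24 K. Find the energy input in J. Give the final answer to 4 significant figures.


Q = m * cp * dT
Q = 1080 * 1.94 * 24
Q = 50280 J


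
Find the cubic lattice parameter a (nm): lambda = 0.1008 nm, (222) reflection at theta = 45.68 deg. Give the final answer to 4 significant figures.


d = lambda / (2*sin(theta))
d = 0.1008 / (2*sin(45.68 deg))
d = 0.0704453 nm
a = d * sqrt(h^2+k^2+l^2) = 0.0704453 * sqrt(12)
a = 0.244 nm


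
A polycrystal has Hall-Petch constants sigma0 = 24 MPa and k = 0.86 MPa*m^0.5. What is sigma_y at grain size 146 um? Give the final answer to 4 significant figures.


sigma_y = sigma0 + k / sqrt(d)
d = 146 um = 1.46e-04 m
sigma_y = 24 + 0.86 / sqrt(1.46e-04)
sigma_y = 95.17 MPa


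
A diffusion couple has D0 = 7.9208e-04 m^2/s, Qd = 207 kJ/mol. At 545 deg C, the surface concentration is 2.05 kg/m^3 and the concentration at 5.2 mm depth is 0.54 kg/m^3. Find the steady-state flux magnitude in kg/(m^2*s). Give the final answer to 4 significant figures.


Step 1: D = D0 * exp(-Qd/(R*T))
T = 545 + 273.15 = 818.15 K
D = 7.9208e-04 * exp(-207e3 / (8.314 * 818.15)) = 4.81298e-17 m^2/s
Step 2: J = D * (C1 - C2) / dx
J = 4.81298e-17 * (2.05 - 0.54) / 5.2e-03
J = 1.398e-14 kg/(m^2*s)


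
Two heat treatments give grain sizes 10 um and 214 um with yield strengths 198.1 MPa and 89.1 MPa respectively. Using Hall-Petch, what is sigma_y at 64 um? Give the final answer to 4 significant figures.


sigma_y = sigma0 + k / sqrt(d)
1/sqrt(d1) = 1/sqrt(1e-05) = 316.228;  1/sqrt(d2) = 68.3586
k = (sigma1 - sigma2) / (1/sqrt(d1) - 1/sqrt(d2)) = (198.1 - 89.1) / (316.228 - 68.3586) = 0.439748 MPa*m^0.5
sigma0 = sigma1 - k/sqrt(d1) = 198.1 - 0.439748*316.228 = 59.0394 MPa
sigma_y(d3) = 59.0394 + 0.439748 / sqrt(6.4e-05) = 114 MPa


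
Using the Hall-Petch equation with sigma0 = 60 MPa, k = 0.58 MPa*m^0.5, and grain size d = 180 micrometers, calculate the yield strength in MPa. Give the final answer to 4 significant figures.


sigma_y = sigma0 + k / sqrt(d)
d = 180 um = 1.8e-04 m
sigma_y = 60 + 0.58 / sqrt(1.8e-04)
sigma_y = 103.2 MPa


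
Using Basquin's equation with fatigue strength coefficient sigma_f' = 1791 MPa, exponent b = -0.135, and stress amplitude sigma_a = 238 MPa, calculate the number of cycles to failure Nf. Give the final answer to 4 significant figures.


sigma_a = sigma_f' * (2*Nf)^b
2*Nf = (sigma_a / sigma_f')^(1/b)
2*Nf = (238 / 1791)^(1/-0.135)
2*Nf = 3.10979e+06
Nf = 1.555e+06 cycles


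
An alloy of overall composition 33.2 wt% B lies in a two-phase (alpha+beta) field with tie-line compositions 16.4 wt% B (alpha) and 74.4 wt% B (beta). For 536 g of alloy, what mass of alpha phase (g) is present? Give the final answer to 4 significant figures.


f_alpha = (C_beta - C0) / (C_beta - C_alpha)
f_alpha = (74.4 - 33.2) / (74.4 - 16.4) = 0.710345
m_alpha = f_alpha * m_total = 0.710345 * 536 = 380.7 g


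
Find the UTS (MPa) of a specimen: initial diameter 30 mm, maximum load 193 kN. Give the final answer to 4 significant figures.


A0 = pi*(d/2)^2 = pi*(30/2)^2 = 706.858 mm^2
UTS = F_max / A0 = 193*1000 / 706.858
UTS = 273 MPa


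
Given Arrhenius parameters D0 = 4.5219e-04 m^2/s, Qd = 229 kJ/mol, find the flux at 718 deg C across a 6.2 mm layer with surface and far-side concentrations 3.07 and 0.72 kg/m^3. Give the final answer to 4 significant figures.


Step 1: D = D0 * exp(-Qd/(R*T))
T = 718 + 273.15 = 991.15 K
D = 4.5219e-04 * exp(-229e3 / (8.314 * 991.15)) = 3.85786e-16 m^2/s
Step 2: J = D * (C1 - C2) / dx
J = 3.85786e-16 * (3.07 - 0.72) / 6.2e-03
J = 1.462e-13 kg/(m^2*s)


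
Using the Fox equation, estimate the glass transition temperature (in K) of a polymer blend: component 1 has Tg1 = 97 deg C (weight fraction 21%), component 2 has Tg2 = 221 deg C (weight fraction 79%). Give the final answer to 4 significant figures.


1/Tg = w1/Tg1 + w2/Tg2 (in Kelvin)
Tg1 = 370.15 K, Tg2 = 494.15 K
1/Tg = 0.21/370.15 + 0.79/494.15
Tg = 461.7 K


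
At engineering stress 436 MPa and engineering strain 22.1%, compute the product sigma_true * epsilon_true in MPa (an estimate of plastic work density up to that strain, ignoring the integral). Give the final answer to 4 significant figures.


sigma_true = sigma_eng * (1 + epsilon_eng)
sigma_true = 436 * (1 + 0.221) = 532.356 MPa
epsilon_true = ln(1 + epsilon_eng)
epsilon_true = ln(1 + 0.221) = 0.19967
sigma_true * epsilon_true = 532.356 * 0.19967 = 106.3 MPa


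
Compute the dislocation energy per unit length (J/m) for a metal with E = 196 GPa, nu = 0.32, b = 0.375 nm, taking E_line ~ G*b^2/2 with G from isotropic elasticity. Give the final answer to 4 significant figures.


Step 1: G = E / (2*(1+nu))
G = 196 / (2*(1+0.32)) = 74.2424 GPa = 7.42424e+10 Pa
Step 2: E_line = G*b^2/2
b = 0.375 nm = 3.75e-10 m
E_line = 0.5 * 7.42424e+10 * (3.75e-10)^2 = 5.22e-09 J/m


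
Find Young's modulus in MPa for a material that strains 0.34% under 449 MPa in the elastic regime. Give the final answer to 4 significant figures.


E = sigma / epsilon
epsilon = 0.34% = 3.4e-03
E = 449 / 3.4e-03
E = 132100 MPa


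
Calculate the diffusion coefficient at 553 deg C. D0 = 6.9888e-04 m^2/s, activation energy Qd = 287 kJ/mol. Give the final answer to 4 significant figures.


D = D0 * exp(-Qd / (R*T))
T = 826.15 K
D = 6.9888e-04 * exp(-287e3 / (8.314 * 826.15))
D = 4.986e-22 m^2/s


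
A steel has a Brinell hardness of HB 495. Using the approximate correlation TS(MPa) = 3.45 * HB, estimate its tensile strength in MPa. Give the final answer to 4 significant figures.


TS (MPa) = 3.45 * HB
TS = 3.45 * 495
TS = 1708 MPa


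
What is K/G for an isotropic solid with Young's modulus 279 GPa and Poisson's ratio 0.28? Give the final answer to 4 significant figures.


G = E / (2*(1+nu))
G = 279 / (2*(1+0.28)) = 108.984 GPa
K = E / (3*(1-2*nu))
K = 279 / (3*(1-2*0.28)) = 211.364 GPa
K/G = 211.364 / 108.984 = 1.939


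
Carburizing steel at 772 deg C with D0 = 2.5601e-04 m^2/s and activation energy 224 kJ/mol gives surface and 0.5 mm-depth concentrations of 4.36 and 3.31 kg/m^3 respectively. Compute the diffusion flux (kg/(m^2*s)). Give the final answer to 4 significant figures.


Step 1: D = D0 * exp(-Qd/(R*T))
T = 772 + 273.15 = 1045.15 K
D = 2.5601e-04 * exp(-224e3 / (8.314 * 1045.15)) = 1.63212e-15 m^2/s
Step 2: J = D * (C1 - C2) / dx
J = 1.63212e-15 * (4.36 - 3.31) / 5e-04
J = 3.427e-12 kg/(m^2*s)


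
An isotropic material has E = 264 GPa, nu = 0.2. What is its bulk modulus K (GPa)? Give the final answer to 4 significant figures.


K = E / (3*(1-2*nu))
K = 264 / (3*(1-2*0.2))
K = 146.7 GPa


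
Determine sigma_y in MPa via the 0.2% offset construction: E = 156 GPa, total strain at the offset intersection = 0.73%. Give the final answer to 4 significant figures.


Offset strain = 0.002
Elastic strain at yield = total_strain - offset = 7.3e-03 - 0.002 = 5.3e-03
sigma_y = E * elastic_strain = 156000 * 5.3e-03
sigma_y = 826.8 MPa


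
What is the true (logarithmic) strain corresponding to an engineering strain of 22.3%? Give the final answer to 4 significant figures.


epsilon_true = ln(1 + epsilon_eng)
epsilon_true = ln(1 + 0.223)
epsilon_true = 0.2013


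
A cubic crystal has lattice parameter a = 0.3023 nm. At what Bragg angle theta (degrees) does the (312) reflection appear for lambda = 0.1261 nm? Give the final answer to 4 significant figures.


d = a / sqrt(h^2+k^2+l^2)
d = 0.3023 / sqrt(14) = 0.0807931 nm
lambda = 2*d*sin(theta)  =>  sin(theta) = lambda / (2*d)
sin(theta) = 0.1261 / (2 * 0.0807931) = 0.780389
theta = 51.3 deg


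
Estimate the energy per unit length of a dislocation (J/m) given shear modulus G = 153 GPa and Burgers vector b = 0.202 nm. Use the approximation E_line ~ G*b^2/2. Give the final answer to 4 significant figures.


E = G*b^2/2
b = 0.202 nm = 2.02e-10 m
G = 153 GPa = 1.53e+11 Pa
E = 0.5 * 1.53e+11 * (2.02e-10)^2
E = 3.122e-09 J/m


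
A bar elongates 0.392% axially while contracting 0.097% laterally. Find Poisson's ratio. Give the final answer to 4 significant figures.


nu = -epsilon_lat / epsilon_axial
Lateral strain is contraction (negative), so using magnitudes:
nu = 0.097 / 0.392
nu = 0.2474


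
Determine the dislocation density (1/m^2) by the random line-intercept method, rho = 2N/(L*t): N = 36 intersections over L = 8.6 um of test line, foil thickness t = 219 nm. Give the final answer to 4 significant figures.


rho = 2N / (L * t)
L = 8.6 um = 8.6e-06 m, t = 219 nm = 2.19e-07 m
rho = 2 * 36 / (8.6e-06 * 2.19e-07)
rho = 3.823e+13 1/m^2


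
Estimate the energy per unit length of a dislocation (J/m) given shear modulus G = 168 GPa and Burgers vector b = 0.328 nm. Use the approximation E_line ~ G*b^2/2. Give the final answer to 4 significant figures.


E = G*b^2/2
b = 0.328 nm = 3.28e-10 m
G = 168 GPa = 1.68e+11 Pa
E = 0.5 * 1.68e+11 * (3.28e-10)^2
E = 9.037e-09 J/m


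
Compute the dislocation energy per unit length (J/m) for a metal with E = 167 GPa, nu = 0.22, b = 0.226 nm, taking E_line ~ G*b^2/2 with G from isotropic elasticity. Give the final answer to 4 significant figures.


Step 1: G = E / (2*(1+nu))
G = 167 / (2*(1+0.22)) = 68.4426 GPa = 6.84426e+10 Pa
Step 2: E_line = G*b^2/2
b = 0.226 nm = 2.26e-10 m
E_line = 0.5 * 6.84426e+10 * (2.26e-10)^2 = 1.748e-09 J/m


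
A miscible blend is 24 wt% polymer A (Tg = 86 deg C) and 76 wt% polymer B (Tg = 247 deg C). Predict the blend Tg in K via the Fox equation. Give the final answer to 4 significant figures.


1/Tg = w1/Tg1 + w2/Tg2 (in Kelvin)
Tg1 = 359.15 K, Tg2 = 520.15 K
1/Tg = 0.24/359.15 + 0.76/520.15
Tg = 469.6 K


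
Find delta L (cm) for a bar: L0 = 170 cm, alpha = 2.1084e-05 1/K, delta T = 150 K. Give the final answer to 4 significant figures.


dL = L0 * alpha * dT
dL = 170 * 2.1084e-05 * 150
dL = 0.5376 cm


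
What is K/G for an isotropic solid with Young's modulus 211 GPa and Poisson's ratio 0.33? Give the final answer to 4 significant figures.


G = E / (2*(1+nu))
G = 211 / (2*(1+0.33)) = 79.3233 GPa
K = E / (3*(1-2*nu))
K = 211 / (3*(1-2*0.33)) = 206.863 GPa
K/G = 206.863 / 79.3233 = 2.608


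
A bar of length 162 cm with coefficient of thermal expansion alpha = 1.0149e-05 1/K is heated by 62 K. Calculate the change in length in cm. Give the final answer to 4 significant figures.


dL = L0 * alpha * dT
dL = 162 * 1.0149e-05 * 62
dL = 0.1019 cm


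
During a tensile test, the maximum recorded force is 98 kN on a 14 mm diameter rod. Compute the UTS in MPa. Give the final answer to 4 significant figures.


A0 = pi*(d/2)^2 = pi*(14/2)^2 = 153.938 mm^2
UTS = F_max / A0 = 98*1000 / 153.938
UTS = 636.6 MPa


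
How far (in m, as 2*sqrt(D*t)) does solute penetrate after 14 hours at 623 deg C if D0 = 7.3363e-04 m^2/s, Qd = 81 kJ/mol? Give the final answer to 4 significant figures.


Step 1: D = D0 * exp(-Qd/(R*T))
T = 896.15 K
D = 7.3363e-04 * exp(-81e3 / (8.314 * 896.15)) = 1.39313e-08 m^2/s
Step 2: L = 2*sqrt(D*t)
t = 14 h = 50400 s
L = 2*sqrt(1.39313e-08 * 50400) = 0.053 m


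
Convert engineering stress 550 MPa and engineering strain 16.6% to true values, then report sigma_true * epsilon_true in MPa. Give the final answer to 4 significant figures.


sigma_true = sigma_eng * (1 + epsilon_eng)
sigma_true = 550 * (1 + 0.166) = 641.3 MPa
epsilon_true = ln(1 + epsilon_eng)
epsilon_true = ln(1 + 0.166) = 0.153579
sigma_true * epsilon_true = 641.3 * 0.153579 = 98.49 MPa


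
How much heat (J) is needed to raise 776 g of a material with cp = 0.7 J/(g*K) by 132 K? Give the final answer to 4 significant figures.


Q = m * cp * dT
Q = 776 * 0.7 * 132
Q = 71700 J


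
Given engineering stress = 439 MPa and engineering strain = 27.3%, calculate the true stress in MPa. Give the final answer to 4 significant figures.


sigma_true = sigma_eng * (1 + epsilon_eng)
sigma_true = 439 * (1 + 0.273)
sigma_true = 558.8 MPa


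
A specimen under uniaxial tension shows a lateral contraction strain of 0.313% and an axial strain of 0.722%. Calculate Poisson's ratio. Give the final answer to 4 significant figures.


nu = -epsilon_lat / epsilon_axial
Lateral strain is contraction (negative), so using magnitudes:
nu = 0.313 / 0.722
nu = 0.4335


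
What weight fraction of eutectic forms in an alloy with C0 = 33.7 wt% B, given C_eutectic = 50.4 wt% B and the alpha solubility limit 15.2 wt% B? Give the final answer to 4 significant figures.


f_primary = (C_e - C0) / (C_e - C_alpha_max)
f_primary = (50.4 - 33.7) / (50.4 - 15.2)
f_primary = 0.474432
f_eutectic = 1 - 0.474432 = 0.5256


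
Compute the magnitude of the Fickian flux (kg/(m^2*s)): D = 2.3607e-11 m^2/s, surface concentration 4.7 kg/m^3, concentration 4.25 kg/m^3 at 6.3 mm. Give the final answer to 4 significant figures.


J = -D * (dC/dx) = D * (C1 - C2) / dx
J = 2.3607e-11 * (4.7 - 4.25) / 6.3e-03
J = 1.686e-09 kg/(m^2*s)


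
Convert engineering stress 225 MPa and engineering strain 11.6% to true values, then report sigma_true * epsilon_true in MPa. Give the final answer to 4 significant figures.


sigma_true = sigma_eng * (1 + epsilon_eng)
sigma_true = 225 * (1 + 0.116) = 251.1 MPa
epsilon_true = ln(1 + epsilon_eng)
epsilon_true = ln(1 + 0.116) = 0.109751
sigma_true * epsilon_true = 251.1 * 0.109751 = 27.56 MPa


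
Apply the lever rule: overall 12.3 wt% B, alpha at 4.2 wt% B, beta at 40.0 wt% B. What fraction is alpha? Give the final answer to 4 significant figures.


f_alpha = (C_beta - C0) / (C_beta - C_alpha)
f_alpha = (40.0 - 12.3) / (40.0 - 4.2)
f_alpha = 0.7737


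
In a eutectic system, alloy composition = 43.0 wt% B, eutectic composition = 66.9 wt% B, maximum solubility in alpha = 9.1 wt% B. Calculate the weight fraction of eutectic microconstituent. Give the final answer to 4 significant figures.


f_primary = (C_e - C0) / (C_e - C_alpha_max)
f_primary = (66.9 - 43.0) / (66.9 - 9.1)
f_primary = 0.413495
f_eutectic = 1 - 0.413495 = 0.5865


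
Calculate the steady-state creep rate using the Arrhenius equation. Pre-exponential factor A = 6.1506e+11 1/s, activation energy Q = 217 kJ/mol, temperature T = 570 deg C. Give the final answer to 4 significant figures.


rate = A * exp(-Q / (R*T))
T = 570 + 273.15 = 843.15 K
rate = 6.1506e+11 * exp(-217e3 / (8.314 * 843.15))
rate = 0.02213 1/s


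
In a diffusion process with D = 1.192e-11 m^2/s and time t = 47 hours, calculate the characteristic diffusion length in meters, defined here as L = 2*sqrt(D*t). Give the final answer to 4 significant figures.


t = 47 hr = 169200 s
Diffusion length = 2*sqrt(D*t)
= 2*sqrt(1.192e-11 * 169200)
= 2.84e-03 m


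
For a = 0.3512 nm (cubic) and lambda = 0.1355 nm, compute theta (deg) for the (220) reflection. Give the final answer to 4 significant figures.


d = a / sqrt(h^2+k^2+l^2)
d = 0.3512 / sqrt(8) = 0.124168 nm
lambda = 2*d*sin(theta)  =>  sin(theta) = lambda / (2*d)
sin(theta) = 0.1355 / (2 * 0.124168) = 0.545632
theta = 33.07 deg


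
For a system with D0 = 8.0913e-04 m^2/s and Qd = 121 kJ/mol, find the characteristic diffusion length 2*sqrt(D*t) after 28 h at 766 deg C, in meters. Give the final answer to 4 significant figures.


Step 1: D = D0 * exp(-Qd/(R*T))
T = 1039.15 K
D = 8.0913e-04 * exp(-121e3 / (8.314 * 1039.15)) = 6.69157e-10 m^2/s
Step 2: L = 2*sqrt(D*t)
t = 28 h = 100800 s
L = 2*sqrt(6.69157e-10 * 100800) = 0.01643 m


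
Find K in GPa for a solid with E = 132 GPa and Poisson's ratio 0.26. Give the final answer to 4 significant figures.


K = E / (3*(1-2*nu))
K = 132 / (3*(1-2*0.26))
K = 91.67 GPa


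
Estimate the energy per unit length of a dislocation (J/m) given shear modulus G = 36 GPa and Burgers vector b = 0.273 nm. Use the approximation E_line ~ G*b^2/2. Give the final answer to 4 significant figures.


E = G*b^2/2
b = 0.273 nm = 2.73e-10 m
G = 36 GPa = 3.6e+10 Pa
E = 0.5 * 3.6e+10 * (2.73e-10)^2
E = 1.342e-09 J/m


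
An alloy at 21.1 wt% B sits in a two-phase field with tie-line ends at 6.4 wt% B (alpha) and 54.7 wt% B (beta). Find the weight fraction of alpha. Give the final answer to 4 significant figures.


f_alpha = (C_beta - C0) / (C_beta - C_alpha)
f_alpha = (54.7 - 21.1) / (54.7 - 6.4)
f_alpha = 0.6957


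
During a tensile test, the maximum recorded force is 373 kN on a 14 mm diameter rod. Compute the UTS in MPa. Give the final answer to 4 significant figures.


A0 = pi*(d/2)^2 = pi*(14/2)^2 = 153.938 mm^2
UTS = F_max / A0 = 373*1000 / 153.938
UTS = 2423 MPa


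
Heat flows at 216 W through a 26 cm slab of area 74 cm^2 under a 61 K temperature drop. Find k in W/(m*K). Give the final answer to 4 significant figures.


k = Q*L / (A*dT)
L = 0.26 m, A = 7.4e-03 m^2
k = 216 * 0.26 / (7.4e-03 * 61)
k = 124.4 W/(m*K)


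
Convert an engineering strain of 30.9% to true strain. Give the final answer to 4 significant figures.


epsilon_true = ln(1 + epsilon_eng)
epsilon_true = ln(1 + 0.309)
epsilon_true = 0.2693


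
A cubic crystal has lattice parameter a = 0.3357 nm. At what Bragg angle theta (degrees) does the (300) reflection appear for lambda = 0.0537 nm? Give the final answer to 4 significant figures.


d = a / sqrt(h^2+k^2+l^2)
d = 0.3357 / sqrt(9) = 0.1119 nm
lambda = 2*d*sin(theta)  =>  sin(theta) = lambda / (2*d)
sin(theta) = 0.0537 / (2 * 0.1119) = 0.239946
theta = 13.88 deg


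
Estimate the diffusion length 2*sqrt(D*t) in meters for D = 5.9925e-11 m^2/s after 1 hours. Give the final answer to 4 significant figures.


t = 1 hr = 3600 s
Diffusion length = 2*sqrt(D*t)
= 2*sqrt(5.9925e-11 * 3600)
= 9.289e-04 m


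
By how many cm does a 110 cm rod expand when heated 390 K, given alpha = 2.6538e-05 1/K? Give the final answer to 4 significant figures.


dL = L0 * alpha * dT
dL = 110 * 2.6538e-05 * 390
dL = 1.138 cm


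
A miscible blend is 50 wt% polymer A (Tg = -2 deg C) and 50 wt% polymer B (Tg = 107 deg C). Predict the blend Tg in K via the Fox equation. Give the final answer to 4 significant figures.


1/Tg = w1/Tg1 + w2/Tg2 (in Kelvin)
Tg1 = 271.15 K, Tg2 = 380.15 K
1/Tg = 0.5/271.15 + 0.5/380.15
Tg = 316.5 K


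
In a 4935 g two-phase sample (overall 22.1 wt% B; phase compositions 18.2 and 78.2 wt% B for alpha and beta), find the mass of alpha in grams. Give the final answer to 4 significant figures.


f_alpha = (C_beta - C0) / (C_beta - C_alpha)
f_alpha = (78.2 - 22.1) / (78.2 - 18.2) = 0.935
m_alpha = f_alpha * m_total = 0.935 * 4935 = 4614 g


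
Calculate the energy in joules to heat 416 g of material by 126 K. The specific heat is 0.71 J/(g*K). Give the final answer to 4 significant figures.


Q = m * cp * dT
Q = 416 * 0.71 * 126
Q = 37220 J


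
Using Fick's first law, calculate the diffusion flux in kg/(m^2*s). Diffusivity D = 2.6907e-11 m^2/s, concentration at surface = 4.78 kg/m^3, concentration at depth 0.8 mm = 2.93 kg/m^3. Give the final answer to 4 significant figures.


J = -D * (dC/dx) = D * (C1 - C2) / dx
J = 2.6907e-11 * (4.78 - 2.93) / 8e-04
J = 6.222e-08 kg/(m^2*s)


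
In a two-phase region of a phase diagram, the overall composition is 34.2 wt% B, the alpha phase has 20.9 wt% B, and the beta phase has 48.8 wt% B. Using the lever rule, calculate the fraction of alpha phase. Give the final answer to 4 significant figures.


f_alpha = (C_beta - C0) / (C_beta - C_alpha)
f_alpha = (48.8 - 34.2) / (48.8 - 20.9)
f_alpha = 0.5233


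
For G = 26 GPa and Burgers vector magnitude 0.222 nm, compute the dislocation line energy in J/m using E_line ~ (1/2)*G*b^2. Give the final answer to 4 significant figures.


E = G*b^2/2
b = 0.222 nm = 2.22e-10 m
G = 26 GPa = 2.6e+10 Pa
E = 0.5 * 2.6e+10 * (2.22e-10)^2
E = 6.407e-10 J/m


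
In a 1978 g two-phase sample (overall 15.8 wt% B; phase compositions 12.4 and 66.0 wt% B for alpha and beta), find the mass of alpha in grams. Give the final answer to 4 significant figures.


f_alpha = (C_beta - C0) / (C_beta - C_alpha)
f_alpha = (66.0 - 15.8) / (66.0 - 12.4) = 0.936567
m_alpha = f_alpha * m_total = 0.936567 * 1978 = 1853 g


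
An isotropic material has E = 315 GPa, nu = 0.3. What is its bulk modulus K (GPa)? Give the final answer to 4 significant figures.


K = E / (3*(1-2*nu))
K = 315 / (3*(1-2*0.3))
K = 262.5 GPa


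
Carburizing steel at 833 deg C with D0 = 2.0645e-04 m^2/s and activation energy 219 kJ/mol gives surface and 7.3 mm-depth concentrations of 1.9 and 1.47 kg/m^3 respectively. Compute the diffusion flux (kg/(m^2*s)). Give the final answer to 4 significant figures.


Step 1: D = D0 * exp(-Qd/(R*T))
T = 833 + 273.15 = 1106.15 K
D = 2.0645e-04 * exp(-219e3 / (8.314 * 1106.15)) = 9.39331e-15 m^2/s
Step 2: J = D * (C1 - C2) / dx
J = 9.39331e-15 * (1.9 - 1.47) / 7.3e-03
J = 5.533e-13 kg/(m^2*s)


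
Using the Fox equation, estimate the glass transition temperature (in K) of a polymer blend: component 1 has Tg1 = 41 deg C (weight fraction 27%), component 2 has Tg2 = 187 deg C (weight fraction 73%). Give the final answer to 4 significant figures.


1/Tg = w1/Tg1 + w2/Tg2 (in Kelvin)
Tg1 = 314.15 K, Tg2 = 460.15 K
1/Tg = 0.27/314.15 + 0.73/460.15
Tg = 408.8 K


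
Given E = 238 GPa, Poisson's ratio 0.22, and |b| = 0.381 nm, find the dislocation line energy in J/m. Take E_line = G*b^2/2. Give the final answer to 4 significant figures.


Step 1: G = E / (2*(1+nu))
G = 238 / (2*(1+0.22)) = 97.541 GPa = 9.7541e+10 Pa
Step 2: E_line = G*b^2/2
b = 0.381 nm = 3.81e-10 m
E_line = 0.5 * 9.7541e+10 * (3.81e-10)^2 = 7.08e-09 J/m


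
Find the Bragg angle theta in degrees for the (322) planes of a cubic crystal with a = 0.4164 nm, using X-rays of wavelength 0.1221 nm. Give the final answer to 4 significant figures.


d = a / sqrt(h^2+k^2+l^2)
d = 0.4164 / sqrt(17) = 0.100992 nm
lambda = 2*d*sin(theta)  =>  sin(theta) = lambda / (2*d)
sin(theta) = 0.1221 / (2 * 0.100992) = 0.604504
theta = 37.19 deg


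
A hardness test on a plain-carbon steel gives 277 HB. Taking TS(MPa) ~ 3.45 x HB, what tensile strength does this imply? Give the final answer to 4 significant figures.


TS (MPa) = 3.45 * HB
TS = 3.45 * 277
TS = 955.7 MPa


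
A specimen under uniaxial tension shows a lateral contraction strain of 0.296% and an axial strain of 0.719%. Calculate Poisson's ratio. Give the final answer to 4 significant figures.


nu = -epsilon_lat / epsilon_axial
Lateral strain is contraction (negative), so using magnitudes:
nu = 0.296 / 0.719
nu = 0.4117


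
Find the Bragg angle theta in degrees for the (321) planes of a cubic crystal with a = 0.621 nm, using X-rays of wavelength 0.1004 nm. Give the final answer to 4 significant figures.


d = a / sqrt(h^2+k^2+l^2)
d = 0.621 / sqrt(14) = 0.165969 nm
lambda = 2*d*sin(theta)  =>  sin(theta) = lambda / (2*d)
sin(theta) = 0.1004 / (2 * 0.165969) = 0.302466
theta = 17.61 deg


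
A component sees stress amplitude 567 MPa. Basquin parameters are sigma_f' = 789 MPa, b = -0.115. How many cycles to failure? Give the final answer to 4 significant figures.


sigma_a = sigma_f' * (2*Nf)^b
2*Nf = (sigma_a / sigma_f')^(1/b)
2*Nf = (567 / 789)^(1/-0.115)
2*Nf = 17.6919
Nf = 8.846 cycles


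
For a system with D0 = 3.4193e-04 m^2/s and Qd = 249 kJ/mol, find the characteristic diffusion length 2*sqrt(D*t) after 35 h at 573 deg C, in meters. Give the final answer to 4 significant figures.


Step 1: D = D0 * exp(-Qd/(R*T))
T = 846.15 K
D = 3.4193e-04 * exp(-249e3 / (8.314 * 846.15)) = 1.45239e-19 m^2/s
Step 2: L = 2*sqrt(D*t)
t = 35 h = 126000 s
L = 2*sqrt(1.45239e-19 * 126000) = 2.706e-07 m


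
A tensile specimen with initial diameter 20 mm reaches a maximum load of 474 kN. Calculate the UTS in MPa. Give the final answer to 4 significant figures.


A0 = pi*(d/2)^2 = pi*(20/2)^2 = 314.159 mm^2
UTS = F_max / A0 = 474*1000 / 314.159
UTS = 1509 MPa


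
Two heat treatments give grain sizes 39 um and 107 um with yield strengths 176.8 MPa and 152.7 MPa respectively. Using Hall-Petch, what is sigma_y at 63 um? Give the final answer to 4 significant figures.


sigma_y = sigma0 + k / sqrt(d)
1/sqrt(d1) = 1/sqrt(3.9e-05) = 160.128;  1/sqrt(d2) = 96.6736
k = (sigma1 - sigma2) / (1/sqrt(d1) - 1/sqrt(d2)) = (176.8 - 152.7) / (160.128 - 96.6736) = 0.3798 MPa*m^0.5
sigma0 = sigma1 - k/sqrt(d1) = 176.8 - 0.3798*160.128 = 115.983 MPa
sigma_y(d3) = 115.983 + 0.3798 / sqrt(6.3e-05) = 163.8 MPa


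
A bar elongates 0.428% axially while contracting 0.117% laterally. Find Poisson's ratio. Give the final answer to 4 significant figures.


nu = -epsilon_lat / epsilon_axial
Lateral strain is contraction (negative), so using magnitudes:
nu = 0.117 / 0.428
nu = 0.2734


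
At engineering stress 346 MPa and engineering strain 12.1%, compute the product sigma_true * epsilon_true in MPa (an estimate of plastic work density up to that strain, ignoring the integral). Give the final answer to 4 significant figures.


sigma_true = sigma_eng * (1 + epsilon_eng)
sigma_true = 346 * (1 + 0.121) = 387.866 MPa
epsilon_true = ln(1 + epsilon_eng)
epsilon_true = ln(1 + 0.121) = 0.114221
sigma_true * epsilon_true = 387.866 * 0.114221 = 44.3 MPa


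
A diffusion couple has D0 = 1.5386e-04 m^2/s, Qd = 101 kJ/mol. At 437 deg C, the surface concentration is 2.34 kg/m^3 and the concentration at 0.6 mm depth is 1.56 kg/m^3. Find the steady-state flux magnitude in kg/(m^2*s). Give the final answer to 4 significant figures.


Step 1: D = D0 * exp(-Qd/(R*T))
T = 437 + 273.15 = 710.15 K
D = 1.5386e-04 * exp(-101e3 / (8.314 * 710.15)) = 5.72619e-12 m^2/s
Step 2: J = D * (C1 - C2) / dx
J = 5.72619e-12 * (2.34 - 1.56) / 6e-04
J = 7.444e-09 kg/(m^2*s)


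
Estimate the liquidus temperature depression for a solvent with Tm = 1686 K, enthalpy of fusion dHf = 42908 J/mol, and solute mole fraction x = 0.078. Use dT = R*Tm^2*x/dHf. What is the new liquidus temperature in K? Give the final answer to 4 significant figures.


dT = R*Tm^2*x / dHf
dT = 8.314 * 1686^2 * 0.078 / 42908
dT = 42.9617 K
T_new = 1686 - 42.9617 = 1643 K


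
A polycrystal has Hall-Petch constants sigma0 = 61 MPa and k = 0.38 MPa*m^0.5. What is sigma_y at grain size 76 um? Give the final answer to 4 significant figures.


sigma_y = sigma0 + k / sqrt(d)
d = 76 um = 7.6e-05 m
sigma_y = 61 + 0.38 / sqrt(7.6e-05)
sigma_y = 104.6 MPa


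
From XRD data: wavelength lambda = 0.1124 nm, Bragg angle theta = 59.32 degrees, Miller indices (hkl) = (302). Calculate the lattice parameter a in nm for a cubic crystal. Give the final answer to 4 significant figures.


d = lambda / (2*sin(theta))
d = 0.1124 / (2*sin(59.32 deg))
d = 0.0653465 nm
a = d * sqrt(h^2+k^2+l^2) = 0.0653465 * sqrt(13)
a = 0.2356 nm


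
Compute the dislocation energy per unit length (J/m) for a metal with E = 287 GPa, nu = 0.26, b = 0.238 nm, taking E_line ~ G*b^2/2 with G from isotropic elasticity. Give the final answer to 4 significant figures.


Step 1: G = E / (2*(1+nu))
G = 287 / (2*(1+0.26)) = 113.889 GPa = 1.13889e+11 Pa
Step 2: E_line = G*b^2/2
b = 0.238 nm = 2.38e-10 m
E_line = 0.5 * 1.13889e+11 * (2.38e-10)^2 = 3.226e-09 J/m


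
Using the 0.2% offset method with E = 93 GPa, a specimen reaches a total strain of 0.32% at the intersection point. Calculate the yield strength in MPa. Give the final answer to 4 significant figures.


Offset strain = 0.002
Elastic strain at yield = total_strain - offset = 3.2e-03 - 0.002 = 1.2e-03
sigma_y = E * elastic_strain = 93000 * 1.2e-03
sigma_y = 111.6 MPa


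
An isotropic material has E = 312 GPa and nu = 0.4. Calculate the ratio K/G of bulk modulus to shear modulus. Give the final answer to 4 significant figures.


G = E / (2*(1+nu))
G = 312 / (2*(1+0.4)) = 111.429 GPa
K = E / (3*(1-2*nu))
K = 312 / (3*(1-2*0.4)) = 520 GPa
K/G = 520 / 111.429 = 4.667


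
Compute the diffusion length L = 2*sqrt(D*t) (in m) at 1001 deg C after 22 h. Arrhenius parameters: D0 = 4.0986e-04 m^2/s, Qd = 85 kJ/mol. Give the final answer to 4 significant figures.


Step 1: D = D0 * exp(-Qd/(R*T))
T = 1274.15 K
D = 4.0986e-04 * exp(-85e3 / (8.314 * 1274.15)) = 1.34239e-07 m^2/s
Step 2: L = 2*sqrt(D*t)
t = 22 h = 79200 s
L = 2*sqrt(1.34239e-07 * 79200) = 0.2062 m


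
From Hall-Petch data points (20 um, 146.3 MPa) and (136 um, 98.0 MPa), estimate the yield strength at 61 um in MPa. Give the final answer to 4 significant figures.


sigma_y = sigma0 + k / sqrt(d)
1/sqrt(d1) = 1/sqrt(2e-05) = 223.607;  1/sqrt(d2) = 85.7493
k = (sigma1 - sigma2) / (1/sqrt(d1) - 1/sqrt(d2)) = (146.3 - 98.0) / (223.607 - 85.7493) = 0.350362 MPa*m^0.5
sigma0 = sigma1 - k/sqrt(d1) = 146.3 - 0.350362*223.607 = 67.9567 MPa
sigma_y(d3) = 67.9567 + 0.350362 / sqrt(6.1e-05) = 112.8 MPa


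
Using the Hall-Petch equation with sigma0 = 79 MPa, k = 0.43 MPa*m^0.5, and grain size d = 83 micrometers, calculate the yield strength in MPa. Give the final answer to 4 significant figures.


sigma_y = sigma0 + k / sqrt(d)
d = 83 um = 8.3e-05 m
sigma_y = 79 + 0.43 / sqrt(8.3e-05)
sigma_y = 126.2 MPa


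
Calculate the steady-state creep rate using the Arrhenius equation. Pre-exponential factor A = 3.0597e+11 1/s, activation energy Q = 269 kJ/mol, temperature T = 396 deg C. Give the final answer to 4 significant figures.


rate = A * exp(-Q / (R*T))
T = 396 + 273.15 = 669.15 K
rate = 3.0597e+11 * exp(-269e3 / (8.314 * 669.15))
rate = 3.065e-10 1/s


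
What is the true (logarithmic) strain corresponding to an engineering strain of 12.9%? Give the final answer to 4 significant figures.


epsilon_true = ln(1 + epsilon_eng)
epsilon_true = ln(1 + 0.129)
epsilon_true = 0.1213


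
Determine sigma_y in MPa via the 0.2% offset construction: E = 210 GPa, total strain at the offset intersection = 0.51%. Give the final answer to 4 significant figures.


Offset strain = 0.002
Elastic strain at yield = total_strain - offset = 5.1e-03 - 0.002 = 3.1e-03
sigma_y = E * elastic_strain = 210000 * 3.1e-03
sigma_y = 651 MPa
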